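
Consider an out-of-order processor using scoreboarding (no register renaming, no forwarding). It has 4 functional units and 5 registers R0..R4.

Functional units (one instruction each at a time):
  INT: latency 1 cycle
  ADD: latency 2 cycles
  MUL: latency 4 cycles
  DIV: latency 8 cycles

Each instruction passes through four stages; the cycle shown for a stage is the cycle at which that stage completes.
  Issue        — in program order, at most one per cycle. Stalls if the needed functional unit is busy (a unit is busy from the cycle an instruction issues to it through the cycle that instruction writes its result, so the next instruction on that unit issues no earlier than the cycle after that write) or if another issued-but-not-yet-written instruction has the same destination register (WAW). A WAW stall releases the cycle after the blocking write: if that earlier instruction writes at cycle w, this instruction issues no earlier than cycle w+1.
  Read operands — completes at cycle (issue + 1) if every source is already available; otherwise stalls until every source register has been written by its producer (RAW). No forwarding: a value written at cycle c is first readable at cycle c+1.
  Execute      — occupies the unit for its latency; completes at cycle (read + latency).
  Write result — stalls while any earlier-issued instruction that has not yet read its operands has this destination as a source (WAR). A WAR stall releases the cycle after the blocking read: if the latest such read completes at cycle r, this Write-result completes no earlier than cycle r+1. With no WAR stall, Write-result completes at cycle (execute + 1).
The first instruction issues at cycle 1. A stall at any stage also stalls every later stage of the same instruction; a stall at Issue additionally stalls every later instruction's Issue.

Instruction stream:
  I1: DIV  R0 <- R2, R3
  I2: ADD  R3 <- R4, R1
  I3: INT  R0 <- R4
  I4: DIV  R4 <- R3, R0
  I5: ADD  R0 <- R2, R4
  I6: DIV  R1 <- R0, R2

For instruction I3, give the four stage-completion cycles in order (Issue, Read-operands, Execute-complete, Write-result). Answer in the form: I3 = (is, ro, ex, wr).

I3 = (12, 13, 14, 15)

I1  is:1  ro:2  ex:10  wr:11
I2  is:2  ro:3  ex:5  wr:6
I3  is:12  ro:13  ex:14  wr:15  — WAW R0: wait I1 write@11
I4  is:13  ro:16  ex:24  wr:25  — RAW R0: wait I3 write@15
I5  is:16  ro:26  ex:28  wr:29  — WAW R0: wait I3 write@15, RAW R4: wait I4 write@25
I6  is:26  ro:30  ex:38  wr:39  — struct: DIV busy until I4 writes@25, RAW R0: wait I5 write@29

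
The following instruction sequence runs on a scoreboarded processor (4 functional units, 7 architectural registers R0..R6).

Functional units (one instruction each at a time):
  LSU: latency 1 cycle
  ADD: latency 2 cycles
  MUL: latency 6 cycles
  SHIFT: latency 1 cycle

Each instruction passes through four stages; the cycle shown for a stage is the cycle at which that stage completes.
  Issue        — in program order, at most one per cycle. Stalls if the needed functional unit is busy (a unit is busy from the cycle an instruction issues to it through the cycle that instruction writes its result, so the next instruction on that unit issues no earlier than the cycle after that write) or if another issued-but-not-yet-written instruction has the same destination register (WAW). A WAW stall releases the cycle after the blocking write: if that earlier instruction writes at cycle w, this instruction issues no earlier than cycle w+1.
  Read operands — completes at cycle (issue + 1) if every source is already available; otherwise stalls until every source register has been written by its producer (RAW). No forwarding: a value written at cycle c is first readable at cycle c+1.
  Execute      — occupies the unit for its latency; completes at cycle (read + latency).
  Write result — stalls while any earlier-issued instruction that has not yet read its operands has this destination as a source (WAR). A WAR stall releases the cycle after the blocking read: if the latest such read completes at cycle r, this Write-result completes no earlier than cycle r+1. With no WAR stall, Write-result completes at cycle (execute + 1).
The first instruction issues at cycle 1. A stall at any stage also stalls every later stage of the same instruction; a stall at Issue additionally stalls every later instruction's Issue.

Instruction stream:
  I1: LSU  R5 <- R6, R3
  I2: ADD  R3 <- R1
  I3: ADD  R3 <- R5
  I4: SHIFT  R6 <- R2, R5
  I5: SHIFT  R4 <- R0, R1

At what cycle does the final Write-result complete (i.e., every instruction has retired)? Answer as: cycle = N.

cycle = 15

  I1 | 1 | 2 | 3 | 4
  I2 | 2 | 3 | 5 | 6
  I3 | 7 | 8 | 10 | 11   struct: ADD busy until I2 writes@6
  I4 | 8 | 9 | 10 | 11
  I5 | 12 | 13 | 14 | 15   struct: SHIFT busy until I4 writes@11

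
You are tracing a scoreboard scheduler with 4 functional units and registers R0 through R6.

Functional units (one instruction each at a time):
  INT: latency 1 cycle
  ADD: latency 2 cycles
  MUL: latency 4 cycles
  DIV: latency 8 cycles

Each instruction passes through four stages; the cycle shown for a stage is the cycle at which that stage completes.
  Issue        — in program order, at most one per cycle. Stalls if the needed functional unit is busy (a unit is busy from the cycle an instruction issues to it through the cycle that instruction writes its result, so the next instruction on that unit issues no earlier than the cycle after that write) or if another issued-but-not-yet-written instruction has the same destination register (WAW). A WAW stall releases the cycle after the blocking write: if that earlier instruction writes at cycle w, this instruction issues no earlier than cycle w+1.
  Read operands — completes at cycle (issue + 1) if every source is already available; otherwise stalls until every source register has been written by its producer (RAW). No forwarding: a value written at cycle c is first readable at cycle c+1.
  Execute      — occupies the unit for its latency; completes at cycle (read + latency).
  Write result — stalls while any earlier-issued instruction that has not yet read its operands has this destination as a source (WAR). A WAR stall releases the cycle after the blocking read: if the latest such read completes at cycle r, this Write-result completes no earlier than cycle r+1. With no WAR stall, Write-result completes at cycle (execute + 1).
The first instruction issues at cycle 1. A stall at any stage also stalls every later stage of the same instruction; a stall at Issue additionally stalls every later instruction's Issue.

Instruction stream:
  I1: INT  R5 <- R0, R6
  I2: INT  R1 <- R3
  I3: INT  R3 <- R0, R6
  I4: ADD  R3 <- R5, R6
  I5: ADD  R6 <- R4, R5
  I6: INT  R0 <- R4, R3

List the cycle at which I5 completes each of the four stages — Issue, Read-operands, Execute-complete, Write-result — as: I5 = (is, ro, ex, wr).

I5 = (18, 19, 21, 22)

[1] I1 dispatched to INT
[2] I1 operands ready
[3] I1 complete
[4] R5←I1
[5] I2 dispatched to INT
[6] I2 operands ready
[7] I2 complete
[8] R1←I2
[9] I3 dispatched to INT
[10] I3 operands ready
[11] I3 complete
[12] R3←I3
[13] I4 dispatched to ADD
[14] I4 operands ready
[16] I4 complete
[17] R3←I4
[18] I5 dispatched to ADD
[19] I5 operands ready · I6 dispatched to INT
[20] I6 operands ready
[21] I5 complete · I6 complete
[22] R6←I5 · R0←I6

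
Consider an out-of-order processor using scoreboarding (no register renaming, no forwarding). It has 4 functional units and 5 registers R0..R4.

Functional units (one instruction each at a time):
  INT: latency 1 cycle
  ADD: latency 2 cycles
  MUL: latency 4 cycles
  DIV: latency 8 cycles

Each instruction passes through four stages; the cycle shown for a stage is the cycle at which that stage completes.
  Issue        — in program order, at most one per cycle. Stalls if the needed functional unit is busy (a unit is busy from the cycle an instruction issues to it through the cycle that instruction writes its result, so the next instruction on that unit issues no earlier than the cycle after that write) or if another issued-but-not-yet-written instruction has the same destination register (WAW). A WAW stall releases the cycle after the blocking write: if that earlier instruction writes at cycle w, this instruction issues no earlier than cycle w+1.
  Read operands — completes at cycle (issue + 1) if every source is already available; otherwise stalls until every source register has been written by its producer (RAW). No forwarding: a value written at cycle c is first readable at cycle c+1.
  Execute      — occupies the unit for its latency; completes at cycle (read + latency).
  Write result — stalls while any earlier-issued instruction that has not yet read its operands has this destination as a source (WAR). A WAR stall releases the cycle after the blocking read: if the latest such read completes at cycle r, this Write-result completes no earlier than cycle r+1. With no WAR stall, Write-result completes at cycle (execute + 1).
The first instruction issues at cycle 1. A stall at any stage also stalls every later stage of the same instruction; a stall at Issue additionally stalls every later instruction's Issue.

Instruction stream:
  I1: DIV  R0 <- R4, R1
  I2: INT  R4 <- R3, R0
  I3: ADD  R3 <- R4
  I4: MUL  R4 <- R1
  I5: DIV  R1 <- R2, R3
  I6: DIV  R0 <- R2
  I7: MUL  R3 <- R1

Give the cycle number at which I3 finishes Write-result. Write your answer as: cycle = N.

[I1] 1/2/10/11
[I2] 2/12/13/14  (RAW R0: wait I1 write@11)
[I3] 3/15/17/18  (RAW R4: wait I2 write@14)
[I4] 15/16/20/21  (WAW R4: wait I2 write@14)
[I5] 16/19/27/28  (RAW R3: wait I3 write@18)
[I6] 29/30/38/39  (struct: DIV busy until I5 writes@28)
[I7] 30/31/35/36

cycle = 18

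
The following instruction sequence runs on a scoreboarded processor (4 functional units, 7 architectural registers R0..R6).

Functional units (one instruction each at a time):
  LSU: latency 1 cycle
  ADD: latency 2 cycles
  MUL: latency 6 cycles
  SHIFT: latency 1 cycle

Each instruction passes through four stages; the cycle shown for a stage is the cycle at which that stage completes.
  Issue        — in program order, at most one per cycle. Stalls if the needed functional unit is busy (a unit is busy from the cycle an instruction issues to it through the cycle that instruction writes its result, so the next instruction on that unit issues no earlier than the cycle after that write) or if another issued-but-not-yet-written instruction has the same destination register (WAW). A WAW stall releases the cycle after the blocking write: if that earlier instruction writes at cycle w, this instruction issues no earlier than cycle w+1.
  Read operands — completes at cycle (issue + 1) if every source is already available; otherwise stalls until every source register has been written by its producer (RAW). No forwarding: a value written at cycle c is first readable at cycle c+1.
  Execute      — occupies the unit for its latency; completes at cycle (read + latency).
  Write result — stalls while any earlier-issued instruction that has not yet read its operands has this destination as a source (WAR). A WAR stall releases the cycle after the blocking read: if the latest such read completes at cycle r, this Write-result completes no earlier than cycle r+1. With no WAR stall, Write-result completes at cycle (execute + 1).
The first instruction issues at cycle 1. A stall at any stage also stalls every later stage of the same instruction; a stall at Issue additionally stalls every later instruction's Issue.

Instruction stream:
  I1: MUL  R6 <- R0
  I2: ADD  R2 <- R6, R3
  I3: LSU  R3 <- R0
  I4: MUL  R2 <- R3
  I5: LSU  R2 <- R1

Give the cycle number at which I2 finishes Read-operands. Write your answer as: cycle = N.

cycle = 10

I1  is:1  ro:2  ex:8  wr:9
I2  is:2  ro:10  ex:12  wr:13  — RAW R6: wait I1 write@9
I3  is:3  ro:4  ex:5  wr:11  — WAR R3: wait I2 read@10
I4  is:14  ro:15  ex:21  wr:22  — WAW R2: wait I2 write@13
I5  is:23  ro:24  ex:25  wr:26  — WAW R2: wait I4 write@22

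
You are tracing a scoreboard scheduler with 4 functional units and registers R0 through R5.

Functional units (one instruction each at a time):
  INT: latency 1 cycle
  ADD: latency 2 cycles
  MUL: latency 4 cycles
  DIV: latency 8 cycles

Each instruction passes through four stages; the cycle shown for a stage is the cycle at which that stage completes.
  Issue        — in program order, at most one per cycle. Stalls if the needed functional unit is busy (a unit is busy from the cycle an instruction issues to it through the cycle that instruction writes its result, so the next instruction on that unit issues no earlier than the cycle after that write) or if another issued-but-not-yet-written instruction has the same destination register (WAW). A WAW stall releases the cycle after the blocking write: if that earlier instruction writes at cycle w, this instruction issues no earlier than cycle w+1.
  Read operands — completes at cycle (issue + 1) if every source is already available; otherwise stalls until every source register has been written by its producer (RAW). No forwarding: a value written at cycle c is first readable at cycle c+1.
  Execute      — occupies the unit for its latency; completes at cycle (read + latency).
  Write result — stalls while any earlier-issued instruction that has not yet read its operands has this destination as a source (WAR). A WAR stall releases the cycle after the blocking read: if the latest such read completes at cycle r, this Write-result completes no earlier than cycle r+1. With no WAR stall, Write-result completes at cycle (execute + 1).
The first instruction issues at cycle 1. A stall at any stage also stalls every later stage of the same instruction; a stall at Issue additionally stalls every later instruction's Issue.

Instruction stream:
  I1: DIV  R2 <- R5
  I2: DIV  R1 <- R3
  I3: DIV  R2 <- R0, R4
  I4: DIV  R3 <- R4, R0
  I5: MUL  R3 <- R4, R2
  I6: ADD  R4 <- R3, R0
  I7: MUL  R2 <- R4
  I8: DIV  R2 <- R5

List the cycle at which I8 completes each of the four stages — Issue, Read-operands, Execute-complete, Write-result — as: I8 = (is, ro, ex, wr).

I1 -> (1, 2, 10, 11)
I2 -> (12, 13, 21, 22)  // struct: DIV busy until I1 writes@11
I3 -> (23, 24, 32, 33)  // struct: DIV busy until I2 writes@22
I4 -> (34, 35, 43, 44)  // struct: DIV busy until I3 writes@33
I5 -> (45, 46, 50, 51)  // WAW R3: wait I4 write@44
I6 -> (46, 52, 54, 55)  // RAW R3: wait I5 write@51
I7 -> (52, 56, 60, 61)  // struct: MUL busy until I5 writes@51, RAW R4: wait I6 write@55
I8 -> (62, 63, 71, 72)  // WAW R2: wait I7 write@61

I8 = (62, 63, 71, 72)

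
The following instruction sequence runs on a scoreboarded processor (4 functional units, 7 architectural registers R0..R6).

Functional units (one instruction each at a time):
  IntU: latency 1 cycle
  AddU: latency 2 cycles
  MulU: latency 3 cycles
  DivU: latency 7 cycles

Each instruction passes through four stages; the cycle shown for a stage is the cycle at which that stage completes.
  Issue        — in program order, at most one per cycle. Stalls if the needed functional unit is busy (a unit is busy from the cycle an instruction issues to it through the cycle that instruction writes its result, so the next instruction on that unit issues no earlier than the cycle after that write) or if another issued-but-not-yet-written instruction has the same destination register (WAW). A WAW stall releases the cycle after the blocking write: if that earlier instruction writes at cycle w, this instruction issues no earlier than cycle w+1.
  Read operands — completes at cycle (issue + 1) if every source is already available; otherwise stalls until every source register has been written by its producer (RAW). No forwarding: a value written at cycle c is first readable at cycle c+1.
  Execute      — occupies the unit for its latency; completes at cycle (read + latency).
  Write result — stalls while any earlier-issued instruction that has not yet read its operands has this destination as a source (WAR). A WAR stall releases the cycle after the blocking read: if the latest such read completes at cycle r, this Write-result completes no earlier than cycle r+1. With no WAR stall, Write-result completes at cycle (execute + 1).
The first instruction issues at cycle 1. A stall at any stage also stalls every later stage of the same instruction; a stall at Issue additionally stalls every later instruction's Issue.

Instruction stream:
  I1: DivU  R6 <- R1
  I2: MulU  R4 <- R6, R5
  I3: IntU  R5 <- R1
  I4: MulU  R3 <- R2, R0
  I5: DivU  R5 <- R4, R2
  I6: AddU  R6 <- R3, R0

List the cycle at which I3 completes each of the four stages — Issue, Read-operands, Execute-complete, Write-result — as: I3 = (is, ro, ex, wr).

[1] I1 dispatched to DivU
[2] I1 operands ready, I2 dispatched to MulU
[3] I3 dispatched to IntU
[4] I3 operands ready
[5] I3 complete
[9] I1 complete
[10] R6←I1
[11] I2 operands ready
[12] R5←I3
[14] I2 complete
[15] R4←I2
[16] I4 dispatched to MulU
[17] I4 operands ready, I5 dispatched to DivU
[18] I5 operands ready, I6 dispatched to AddU
[20] I4 complete
[21] R3←I4
[22] I6 operands ready
[24] I6 complete
[25] I5 complete, R6←I6
[26] R5←I5

I3 = (3, 4, 5, 12)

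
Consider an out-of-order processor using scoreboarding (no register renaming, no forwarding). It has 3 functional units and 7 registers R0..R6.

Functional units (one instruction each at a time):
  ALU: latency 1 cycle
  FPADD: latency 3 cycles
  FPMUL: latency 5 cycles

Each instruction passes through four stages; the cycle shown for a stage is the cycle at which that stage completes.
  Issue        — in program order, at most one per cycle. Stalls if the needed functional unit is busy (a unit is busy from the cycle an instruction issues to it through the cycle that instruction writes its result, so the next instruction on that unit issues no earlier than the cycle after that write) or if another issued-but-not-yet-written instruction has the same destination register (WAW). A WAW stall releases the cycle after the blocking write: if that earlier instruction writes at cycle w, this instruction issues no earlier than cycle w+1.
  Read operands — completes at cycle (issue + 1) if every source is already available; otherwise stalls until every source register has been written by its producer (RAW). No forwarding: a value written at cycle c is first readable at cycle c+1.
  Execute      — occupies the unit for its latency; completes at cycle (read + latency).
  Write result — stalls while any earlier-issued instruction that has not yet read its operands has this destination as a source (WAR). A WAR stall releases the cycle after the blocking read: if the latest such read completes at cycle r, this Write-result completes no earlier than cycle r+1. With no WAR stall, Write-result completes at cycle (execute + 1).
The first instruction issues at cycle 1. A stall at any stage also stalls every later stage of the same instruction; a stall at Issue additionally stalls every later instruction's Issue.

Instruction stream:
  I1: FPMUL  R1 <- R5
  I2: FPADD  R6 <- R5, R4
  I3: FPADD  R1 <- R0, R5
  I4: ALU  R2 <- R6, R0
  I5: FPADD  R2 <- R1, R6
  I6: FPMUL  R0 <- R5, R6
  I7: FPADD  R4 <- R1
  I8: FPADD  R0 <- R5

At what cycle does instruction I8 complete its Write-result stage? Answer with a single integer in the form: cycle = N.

cycle = 32

I1 -> (1, 2, 7, 8)
I2 -> (2, 3, 6, 7)
I3 -> (9, 10, 13, 14)  // WAW R1: wait I1 write@8
I4 -> (10, 11, 12, 13)
I5 -> (15, 16, 19, 20)  // struct: FPADD busy until I3 writes@14
I6 -> (16, 17, 22, 23)
I7 -> (21, 22, 25, 26)  // struct: FPADD busy until I5 writes@20
I8 -> (27, 28, 31, 32)  // struct: FPADD busy until I7 writes@26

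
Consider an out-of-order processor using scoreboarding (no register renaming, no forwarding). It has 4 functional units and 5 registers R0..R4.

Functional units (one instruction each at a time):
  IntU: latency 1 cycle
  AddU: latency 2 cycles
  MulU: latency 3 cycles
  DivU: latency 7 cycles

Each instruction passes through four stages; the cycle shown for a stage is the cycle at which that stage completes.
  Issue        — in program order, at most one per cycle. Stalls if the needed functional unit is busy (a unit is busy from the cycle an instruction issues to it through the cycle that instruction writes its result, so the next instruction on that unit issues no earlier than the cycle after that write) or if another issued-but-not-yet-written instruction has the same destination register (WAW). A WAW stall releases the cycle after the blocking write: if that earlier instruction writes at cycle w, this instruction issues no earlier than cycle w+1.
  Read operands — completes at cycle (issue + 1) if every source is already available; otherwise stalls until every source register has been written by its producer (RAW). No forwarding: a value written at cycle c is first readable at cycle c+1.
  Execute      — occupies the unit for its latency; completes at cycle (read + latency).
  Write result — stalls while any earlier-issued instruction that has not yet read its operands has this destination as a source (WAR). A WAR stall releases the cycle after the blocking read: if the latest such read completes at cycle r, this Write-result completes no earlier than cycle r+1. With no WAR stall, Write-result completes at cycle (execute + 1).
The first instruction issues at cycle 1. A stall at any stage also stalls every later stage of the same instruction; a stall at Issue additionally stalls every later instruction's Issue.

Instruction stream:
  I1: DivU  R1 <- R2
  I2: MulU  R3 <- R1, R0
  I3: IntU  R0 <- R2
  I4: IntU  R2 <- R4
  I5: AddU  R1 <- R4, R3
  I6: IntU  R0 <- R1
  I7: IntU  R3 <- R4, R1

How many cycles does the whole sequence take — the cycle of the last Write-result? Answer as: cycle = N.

c1: I1 dispatched to DivU
c2: I1 operands ready · I2 dispatched to MulU
c3: I3 dispatched to IntU
c4: I3 operands ready
c5: I3 complete
c9: I1 complete
c10: R1←I1
c11: I2 operands ready
c12: R0←I3
c13: I4 dispatched to IntU
c14: I2 complete · I4 operands ready · I5 dispatched to AddU
c15: R3←I2 · I4 complete
c16: R2←I4 · I5 operands ready
c17: I6 dispatched to IntU
c18: I5 complete
c19: R1←I5
c20: I6 operands ready
c21: I6 complete
c22: R0←I6
c23: I7 dispatched to IntU
c24: I7 operands ready
c25: I7 complete
c26: R3←I7

cycle = 26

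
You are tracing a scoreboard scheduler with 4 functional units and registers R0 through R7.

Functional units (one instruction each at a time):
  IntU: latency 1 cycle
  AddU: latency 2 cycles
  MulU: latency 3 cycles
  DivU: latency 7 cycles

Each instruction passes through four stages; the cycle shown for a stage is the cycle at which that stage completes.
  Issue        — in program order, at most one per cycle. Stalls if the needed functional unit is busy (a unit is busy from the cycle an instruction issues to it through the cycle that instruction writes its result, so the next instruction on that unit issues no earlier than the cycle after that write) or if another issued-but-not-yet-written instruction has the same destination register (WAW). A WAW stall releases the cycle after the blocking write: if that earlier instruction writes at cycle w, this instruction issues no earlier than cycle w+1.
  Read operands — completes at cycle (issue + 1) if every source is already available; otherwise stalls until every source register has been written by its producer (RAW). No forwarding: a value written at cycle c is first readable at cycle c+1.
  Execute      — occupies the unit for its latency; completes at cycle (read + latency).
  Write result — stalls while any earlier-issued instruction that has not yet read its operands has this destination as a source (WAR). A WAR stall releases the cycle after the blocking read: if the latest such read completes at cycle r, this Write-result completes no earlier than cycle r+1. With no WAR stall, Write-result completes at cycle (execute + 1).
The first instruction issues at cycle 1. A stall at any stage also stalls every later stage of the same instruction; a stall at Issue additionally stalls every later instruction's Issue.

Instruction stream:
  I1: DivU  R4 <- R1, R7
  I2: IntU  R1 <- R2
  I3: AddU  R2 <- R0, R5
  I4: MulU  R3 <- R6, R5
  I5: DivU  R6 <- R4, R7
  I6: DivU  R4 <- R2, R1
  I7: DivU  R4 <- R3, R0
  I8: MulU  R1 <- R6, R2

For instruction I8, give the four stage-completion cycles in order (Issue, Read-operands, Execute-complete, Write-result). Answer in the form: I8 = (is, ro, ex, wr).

[I1] 1/2/9/10
[I2] 2/3/4/5
[I3] 3/4/6/7
[I4] 4/5/8/9
[I5] 11/12/19/20  (struct: DivU busy until I1 writes@10)
[I6] 21/22/29/30  (struct: DivU busy until I5 writes@20)
[I7] 31/32/39/40  (struct: DivU busy until I6 writes@30)
[I8] 32/33/36/37

I8 = (32, 33, 36, 37)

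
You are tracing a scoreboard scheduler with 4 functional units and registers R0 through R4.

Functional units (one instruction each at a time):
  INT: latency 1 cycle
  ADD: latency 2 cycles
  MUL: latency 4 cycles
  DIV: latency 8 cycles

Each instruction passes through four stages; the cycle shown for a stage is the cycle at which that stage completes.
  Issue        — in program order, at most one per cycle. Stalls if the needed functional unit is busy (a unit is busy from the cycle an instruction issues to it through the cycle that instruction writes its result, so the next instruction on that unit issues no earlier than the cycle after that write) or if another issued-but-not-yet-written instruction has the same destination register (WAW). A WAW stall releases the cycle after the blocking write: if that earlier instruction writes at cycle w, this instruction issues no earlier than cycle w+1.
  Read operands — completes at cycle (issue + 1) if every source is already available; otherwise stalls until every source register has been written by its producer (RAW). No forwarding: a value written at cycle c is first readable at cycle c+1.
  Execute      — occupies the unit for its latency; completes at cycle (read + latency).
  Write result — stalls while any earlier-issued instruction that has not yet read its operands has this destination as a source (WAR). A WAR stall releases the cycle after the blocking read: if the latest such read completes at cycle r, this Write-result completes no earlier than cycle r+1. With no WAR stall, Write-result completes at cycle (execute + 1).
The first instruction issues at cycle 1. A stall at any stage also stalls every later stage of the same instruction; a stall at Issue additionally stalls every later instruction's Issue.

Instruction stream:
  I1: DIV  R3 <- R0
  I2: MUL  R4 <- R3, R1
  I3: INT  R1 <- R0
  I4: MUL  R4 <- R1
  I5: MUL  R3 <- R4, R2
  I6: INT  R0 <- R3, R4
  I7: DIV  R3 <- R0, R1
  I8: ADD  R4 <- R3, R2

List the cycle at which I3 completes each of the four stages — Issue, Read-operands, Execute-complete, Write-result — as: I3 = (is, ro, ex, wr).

c1: I1 dispatched to DIV
c2: I1 operands ready | I2 dispatched to MUL
c3: I3 dispatched to INT
c4: I3 operands ready
c5: I3 complete
c10: I1 complete
c11: R3←I1
c12: I2 operands ready
c13: R1←I3
c16: I2 complete
c17: R4←I2
c18: I4 dispatched to MUL
c19: I4 operands ready
c23: I4 complete
c24: R4←I4
c25: I5 dispatched to MUL
c26: I5 operands ready | I6 dispatched to INT
c30: I5 complete
c31: R3←I5
c32: I6 operands ready | I7 dispatched to DIV
c33: I6 complete | I8 dispatched to ADD
c34: R0←I6
c35: I7 operands ready
c43: I7 complete
c44: R3←I7
c45: I8 operands ready
c47: I8 complete
c48: R4←I8

I3 = (3, 4, 5, 13)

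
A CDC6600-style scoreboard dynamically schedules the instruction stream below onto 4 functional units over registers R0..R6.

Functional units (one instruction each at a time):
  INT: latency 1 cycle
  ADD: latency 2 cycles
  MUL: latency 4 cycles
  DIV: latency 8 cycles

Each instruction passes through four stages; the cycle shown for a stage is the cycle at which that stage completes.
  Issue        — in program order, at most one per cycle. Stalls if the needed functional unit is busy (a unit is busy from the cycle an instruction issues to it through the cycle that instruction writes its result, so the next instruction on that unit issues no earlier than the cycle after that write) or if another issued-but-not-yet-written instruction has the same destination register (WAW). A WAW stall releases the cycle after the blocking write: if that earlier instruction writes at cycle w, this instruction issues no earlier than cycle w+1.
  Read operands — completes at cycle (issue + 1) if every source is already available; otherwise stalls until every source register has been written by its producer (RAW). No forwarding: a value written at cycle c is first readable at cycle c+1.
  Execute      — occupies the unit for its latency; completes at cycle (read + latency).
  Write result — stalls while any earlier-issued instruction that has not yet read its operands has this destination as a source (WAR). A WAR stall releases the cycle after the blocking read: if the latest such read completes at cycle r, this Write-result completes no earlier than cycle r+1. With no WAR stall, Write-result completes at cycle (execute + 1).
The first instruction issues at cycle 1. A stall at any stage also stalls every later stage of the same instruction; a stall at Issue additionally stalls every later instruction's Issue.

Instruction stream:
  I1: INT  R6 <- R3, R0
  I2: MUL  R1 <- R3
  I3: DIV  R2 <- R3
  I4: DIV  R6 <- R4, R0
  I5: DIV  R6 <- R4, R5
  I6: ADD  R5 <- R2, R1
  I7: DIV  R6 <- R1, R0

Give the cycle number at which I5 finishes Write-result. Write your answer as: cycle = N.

cycle = 35

t=1  I1 dispatched to INT
t=2  I1 operands ready · I2 dispatched to MUL
t=3  I1 complete · I2 operands ready · I3 dispatched to DIV
t=4  R6←I1 · I3 operands ready
t=7  I2 complete
t=8  R1←I2
t=12  I3 complete
t=13  R2←I3
t=14  I4 dispatched to DIV
t=15  I4 operands ready
t=23  I4 complete
t=24  R6←I4
t=25  I5 dispatched to DIV
t=26  I5 operands ready · I6 dispatched to ADD
t=27  I6 operands ready
t=29  I6 complete
t=30  R5←I6
t=34  I5 complete
t=35  R6←I5
t=36  I7 dispatched to DIV
t=37  I7 operands ready
t=45  I7 complete
t=46  R6←I7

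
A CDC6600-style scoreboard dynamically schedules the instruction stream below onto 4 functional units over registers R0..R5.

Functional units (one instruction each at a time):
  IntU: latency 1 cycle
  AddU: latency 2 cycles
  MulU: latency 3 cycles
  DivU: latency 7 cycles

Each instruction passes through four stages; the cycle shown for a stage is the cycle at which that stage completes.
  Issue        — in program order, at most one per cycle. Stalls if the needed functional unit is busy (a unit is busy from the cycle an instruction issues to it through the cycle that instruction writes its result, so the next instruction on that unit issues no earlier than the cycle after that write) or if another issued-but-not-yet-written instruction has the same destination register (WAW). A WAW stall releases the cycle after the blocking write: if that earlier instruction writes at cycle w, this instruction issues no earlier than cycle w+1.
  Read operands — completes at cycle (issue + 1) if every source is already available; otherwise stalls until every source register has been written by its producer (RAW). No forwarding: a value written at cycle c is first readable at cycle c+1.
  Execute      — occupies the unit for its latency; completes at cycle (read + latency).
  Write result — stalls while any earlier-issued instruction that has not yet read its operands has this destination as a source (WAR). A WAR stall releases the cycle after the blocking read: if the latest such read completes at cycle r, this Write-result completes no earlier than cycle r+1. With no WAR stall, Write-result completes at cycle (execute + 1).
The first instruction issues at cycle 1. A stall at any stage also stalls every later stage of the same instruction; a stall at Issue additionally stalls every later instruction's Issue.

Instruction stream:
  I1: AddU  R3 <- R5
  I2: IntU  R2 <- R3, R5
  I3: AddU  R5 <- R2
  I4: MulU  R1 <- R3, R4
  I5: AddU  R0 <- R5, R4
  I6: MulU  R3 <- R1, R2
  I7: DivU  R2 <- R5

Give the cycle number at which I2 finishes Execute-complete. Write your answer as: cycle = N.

cycle = 7

I1: IS=1 RO=2 EX=4 WR=5
I2: IS=2 RO=6 EX=7 WR=8  [RAW R3: wait I1 write@5]
I3: IS=6 RO=9 EX=11 WR=12  [struct: AddU busy until I1 writes@5; RAW R2: wait I2 write@8]
I4: IS=7 RO=8 EX=11 WR=12
I5: IS=13 RO=14 EX=16 WR=17  [struct: AddU busy until I3 writes@12]
I6: IS=14 RO=15 EX=18 WR=19
I7: IS=15 RO=16 EX=23 WR=24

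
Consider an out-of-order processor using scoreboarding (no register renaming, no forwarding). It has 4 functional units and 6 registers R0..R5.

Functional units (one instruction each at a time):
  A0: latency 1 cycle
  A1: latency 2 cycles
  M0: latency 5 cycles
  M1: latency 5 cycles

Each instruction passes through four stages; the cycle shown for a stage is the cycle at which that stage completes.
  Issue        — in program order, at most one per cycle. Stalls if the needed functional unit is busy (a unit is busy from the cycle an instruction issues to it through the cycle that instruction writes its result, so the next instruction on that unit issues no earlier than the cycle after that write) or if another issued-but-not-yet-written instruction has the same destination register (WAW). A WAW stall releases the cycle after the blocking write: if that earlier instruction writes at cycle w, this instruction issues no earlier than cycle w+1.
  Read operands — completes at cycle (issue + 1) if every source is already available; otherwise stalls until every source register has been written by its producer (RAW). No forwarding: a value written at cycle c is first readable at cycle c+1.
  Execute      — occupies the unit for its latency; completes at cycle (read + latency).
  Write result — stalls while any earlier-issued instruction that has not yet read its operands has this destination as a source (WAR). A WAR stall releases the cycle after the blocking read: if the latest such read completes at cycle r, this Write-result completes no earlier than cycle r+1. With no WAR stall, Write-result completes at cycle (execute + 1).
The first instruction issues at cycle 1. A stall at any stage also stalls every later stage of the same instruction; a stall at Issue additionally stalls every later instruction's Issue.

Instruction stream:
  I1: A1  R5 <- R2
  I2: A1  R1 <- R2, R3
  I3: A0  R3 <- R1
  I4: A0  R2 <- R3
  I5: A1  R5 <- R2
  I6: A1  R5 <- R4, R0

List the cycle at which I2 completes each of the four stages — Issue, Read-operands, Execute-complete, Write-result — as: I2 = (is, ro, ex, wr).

  I1 | 1 | 2 | 4 | 5
  I2 | 6 | 7 | 9 | 10   struct: A1 busy until I1 writes@5
  I3 | 7 | 11 | 12 | 13   RAW R1: wait I2 write@10
  I4 | 14 | 15 | 16 | 17   struct: A0 busy until I3 writes@13
  I5 | 15 | 18 | 20 | 21   RAW R2: wait I4 write@17
  I6 | 22 | 23 | 25 | 26   struct: A1 busy until I5 writes@21

I2 = (6, 7, 9, 10)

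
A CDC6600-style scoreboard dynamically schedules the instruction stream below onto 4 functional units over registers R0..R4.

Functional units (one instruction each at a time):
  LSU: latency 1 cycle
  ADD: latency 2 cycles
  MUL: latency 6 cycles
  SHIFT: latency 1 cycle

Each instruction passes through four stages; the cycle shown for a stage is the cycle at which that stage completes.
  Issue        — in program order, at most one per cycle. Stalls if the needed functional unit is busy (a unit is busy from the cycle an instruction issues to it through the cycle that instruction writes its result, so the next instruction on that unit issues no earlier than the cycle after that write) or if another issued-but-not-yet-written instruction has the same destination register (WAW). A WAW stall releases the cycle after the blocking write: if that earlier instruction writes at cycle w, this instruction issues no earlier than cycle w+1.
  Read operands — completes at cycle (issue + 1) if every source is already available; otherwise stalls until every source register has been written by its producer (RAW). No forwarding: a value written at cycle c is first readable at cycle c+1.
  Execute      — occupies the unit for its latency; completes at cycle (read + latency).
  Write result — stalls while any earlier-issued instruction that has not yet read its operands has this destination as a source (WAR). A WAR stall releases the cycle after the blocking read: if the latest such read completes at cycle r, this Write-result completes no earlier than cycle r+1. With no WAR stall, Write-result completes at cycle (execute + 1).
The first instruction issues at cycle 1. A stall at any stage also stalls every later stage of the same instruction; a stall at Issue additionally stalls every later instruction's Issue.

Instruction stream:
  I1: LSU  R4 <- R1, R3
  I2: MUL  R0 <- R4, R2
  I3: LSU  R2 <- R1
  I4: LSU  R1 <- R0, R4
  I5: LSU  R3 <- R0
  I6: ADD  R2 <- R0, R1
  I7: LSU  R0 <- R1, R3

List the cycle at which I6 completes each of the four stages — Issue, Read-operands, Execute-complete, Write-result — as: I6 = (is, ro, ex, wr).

1) issue 1, read 2, done 3, write 4
2) issue 2, read 5, done 11, write 12  <RAW R4: wait I1 write@4>
3) issue 5, read 6, done 7, write 8  <struct: LSU busy until I1 writes@4>
4) issue 9, read 13, done 14, write 15  <struct: LSU busy until I3 writes@8 / RAW R0: wait I2 write@12>
5) issue 16, read 17, done 18, write 19  <struct: LSU busy until I4 writes@15>
6) issue 17, read 18, done 20, write 21
7) issue 20, read 21, done 22, write 23  <struct: LSU busy until I5 writes@19>

I6 = (17, 18, 20, 21)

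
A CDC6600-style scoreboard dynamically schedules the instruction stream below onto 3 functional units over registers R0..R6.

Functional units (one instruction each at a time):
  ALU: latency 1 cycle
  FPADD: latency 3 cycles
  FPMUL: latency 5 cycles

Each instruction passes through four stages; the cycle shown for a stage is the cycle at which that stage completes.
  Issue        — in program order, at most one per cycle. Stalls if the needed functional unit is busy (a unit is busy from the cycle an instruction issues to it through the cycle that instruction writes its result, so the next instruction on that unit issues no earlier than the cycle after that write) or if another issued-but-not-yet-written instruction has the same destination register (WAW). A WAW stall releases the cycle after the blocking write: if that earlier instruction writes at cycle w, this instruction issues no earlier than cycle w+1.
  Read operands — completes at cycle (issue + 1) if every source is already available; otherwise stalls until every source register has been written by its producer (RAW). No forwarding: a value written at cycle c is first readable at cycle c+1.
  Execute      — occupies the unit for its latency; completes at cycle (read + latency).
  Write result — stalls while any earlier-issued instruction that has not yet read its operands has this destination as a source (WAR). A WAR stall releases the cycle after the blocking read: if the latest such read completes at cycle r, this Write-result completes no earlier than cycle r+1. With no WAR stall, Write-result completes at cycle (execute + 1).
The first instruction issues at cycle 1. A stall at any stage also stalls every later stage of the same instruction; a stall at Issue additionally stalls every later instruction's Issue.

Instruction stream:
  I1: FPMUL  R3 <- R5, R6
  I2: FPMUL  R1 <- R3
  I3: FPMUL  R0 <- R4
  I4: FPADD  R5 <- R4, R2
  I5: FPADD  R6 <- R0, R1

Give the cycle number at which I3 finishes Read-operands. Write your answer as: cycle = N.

I1: IS=1 RO=2 EX=7 WR=8
I2: IS=9 RO=10 EX=15 WR=16  [struct: FPMUL busy until I1 writes@8]
I3: IS=17 RO=18 EX=23 WR=24  [struct: FPMUL busy until I2 writes@16]
I4: IS=18 RO=19 EX=22 WR=23
I5: IS=24 RO=25 EX=28 WR=29  [struct: FPADD busy until I4 writes@23]

cycle = 18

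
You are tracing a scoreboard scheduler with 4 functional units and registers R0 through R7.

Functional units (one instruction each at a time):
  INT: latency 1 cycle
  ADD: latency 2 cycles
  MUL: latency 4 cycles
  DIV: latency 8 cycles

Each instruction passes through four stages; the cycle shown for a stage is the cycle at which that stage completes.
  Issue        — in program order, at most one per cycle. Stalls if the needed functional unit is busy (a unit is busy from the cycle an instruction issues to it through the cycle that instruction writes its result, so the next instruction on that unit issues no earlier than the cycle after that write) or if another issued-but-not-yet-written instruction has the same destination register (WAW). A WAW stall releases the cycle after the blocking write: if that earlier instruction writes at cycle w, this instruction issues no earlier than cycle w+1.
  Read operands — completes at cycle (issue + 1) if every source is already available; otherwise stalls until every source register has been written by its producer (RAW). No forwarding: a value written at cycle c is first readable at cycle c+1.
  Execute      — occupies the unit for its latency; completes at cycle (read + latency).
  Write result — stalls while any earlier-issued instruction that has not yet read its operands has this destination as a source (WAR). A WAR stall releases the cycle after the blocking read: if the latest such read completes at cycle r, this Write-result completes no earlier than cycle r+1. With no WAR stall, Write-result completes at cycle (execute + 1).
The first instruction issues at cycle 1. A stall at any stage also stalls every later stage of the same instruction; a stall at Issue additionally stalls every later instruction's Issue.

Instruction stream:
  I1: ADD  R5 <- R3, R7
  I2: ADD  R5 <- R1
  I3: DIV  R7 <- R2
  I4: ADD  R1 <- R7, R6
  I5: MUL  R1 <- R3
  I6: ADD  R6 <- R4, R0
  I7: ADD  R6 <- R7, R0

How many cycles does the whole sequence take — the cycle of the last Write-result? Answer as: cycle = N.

c1: I1 issues→ADD
c2: I1 reads
c4: I1 exec-done
c5: I1 writes R5
c6: I2 issues→ADD
c7: I2 reads, I3 issues→DIV
c8: I3 reads
c9: I2 exec-done
c10: I2 writes R5
c11: I4 issues→ADD
c16: I3 exec-done
c17: I3 writes R7
c18: I4 reads
c20: I4 exec-done
c21: I4 writes R1
c22: I5 issues→MUL
c23: I5 reads, I6 issues→ADD
c24: I6 reads
c26: I6 exec-done
c27: I5 exec-done, I6 writes R6
c28: I5 writes R1, I7 issues→ADD
c29: I7 reads
c31: I7 exec-done
c32: I7 writes R6

cycle = 32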